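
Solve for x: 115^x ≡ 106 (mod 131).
23

Baby-step giant-step with step n = ⌈√131⌉ = 12.
Baby steps 115^j mod 131 (j:value) for j=0..11: 0:1, 1:115, 2:125, 3:96, 4:36, 5:79, 6:46, 7:50, 8:117, 9:93, 10:84, 11:97.
Giant-step multiplier: 115^(-12) ≡ 115^(130-12) = 115^118 ≡ 59 (mod 131).
Giant steps γ_i = 106·59^i mod 131: γ_0=106, γ_1=97 (in table at j=11).
x = i·n + j = 1·12 + 11 = 23.
Check: 115^23 ≡ 106 (mod 131).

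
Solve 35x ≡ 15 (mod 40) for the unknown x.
x ≡ 5 (mod 8)

gcd(35, 40) = 5, which divides 15, so solutions exist.
Divide through by 5: 7x ≡ 3 (mod 8).
Find 7^(-1) mod 8 by the extended Euclidean algorithm:
8 = 1 × 7 + 1  ⟹  1 = (1)·8 + (-1)·7
So (-1)·7 ≡ 1 (mod 8), i.e. 7^(-1) ≡ -1 ≡ 7 (mod 8).
x ≡ 7 × 3 = 21 ≡ 5 (mod 8).
Check: 35 × 5 = 175 ≡ 15 (mod 40).
x ≡ 5 (mod 8), giving 5 solutions mod 40.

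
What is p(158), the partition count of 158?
88751778802

p(n) counts ways to write n as a sum of positive integers (order ignored).
Euler's pentagonal recurrence: p(k) = p(k-1) + p(k-2) - p(k-5) - p(k-7) + p(k-12) + p(k-15) - ... (offsets j(3j∓1)/2, signs ++--, p(0)=1, p(<0)=0).
DP table for k = 0..157: p(0)=1, p(1)=1, p(2)=2, p(3)=3, p(4)=5, p(5)=7, p(6)=11, p(7)=15, p(8)=22, p(9)=30, p(10)=42, p(11)=56, p(12)=77, p(13)=101, p(14)=135, p(15)=176, p(16)=231, p(17)=297, p(18)=385, p(19)=490, p(20)=627, p(21)=792, p(22)=1002, p(23)=1255, p(24)=1575, p(25)=1958, p(26)=2436, p(27)=3010, p(28)=3718, p(29)=4565, p(30)=5604, p(31)=6842, p(32)=8349, p(33)=10143, p(34)=12310, p(35)=14883, p(36)=17977, p(37)=21637, p(38)=26015, p(39)=31185, p(40)=37338, p(41)=44583, p(42)=53174, p(43)=63261, p(44)=75175, p(45)=89134, p(46)=105558, p(47)=124754, p(48)=147273, p(49)=173525, p(50)=204226, p(51)=239943, p(52)=281589, p(53)=329931, p(54)=386155, p(55)=451276, p(56)=526823, p(57)=614154, p(58)=715220, p(59)=831820, p(60)=966467, p(61)=1121505, p(62)=1300156, p(63)=1505499, p(64)=1741630, p(65)=2012558, p(66)=2323520, p(67)=2679689, p(68)=3087735, p(69)=3554345, p(70)=4087968, p(71)=4697205, p(72)=5392783, p(73)=6185689, p(74)=7089500, p(75)=8118264, p(76)=9289091, p(77)=10619863, p(78)=12132164, p(79)=13848650, p(80)=15796476, p(81)=18004327, p(82)=20506255, p(83)=23338469, p(84)=26543660, p(85)=30167357, p(86)=34262962, p(87)=38887673, p(88)=44108109, p(89)=49995925, p(90)=56634173, p(91)=64112359, p(92)=72533807, p(93)=82010177, p(94)=92669720, p(95)=104651419, p(96)=118114304, p(97)=133230930, p(98)=150198136, p(99)=169229875, p(100)=190569292, p(101)=214481126, p(102)=241265379, p(103)=271248950, p(104)=304801365, p(105)=342325709, p(106)=384276336, p(107)=431149389, p(108)=483502844, p(109)=541946240, p(110)=607163746, p(111)=679903203, p(112)=761002156, p(113)=851376628, p(114)=952050665, p(115)=1064144451, p(116)=1188908248, p(117)=1327710076, p(118)=1482074143, p(119)=1653668665, p(120)=1844349560, p(121)=2056148051, p(122)=2291320912, p(123)=2552338241, p(124)=2841940500, p(125)=3163127352, p(126)=3519222692, p(127)=3913864295, p(128)=4351078600, p(129)=4835271870, p(130)=5371315400, p(131)=5964539504, p(132)=6620830889, p(133)=7346629512, p(134)=8149040695, p(135)=9035836076, p(136)=10015581680, p(137)=11097645016, p(138)=12292341831, p(139)=13610949895, p(140)=15065878135, p(141)=16670689208, p(142)=18440293320, p(143)=20390982757, p(144)=22540654445, p(145)=24908858009, p(146)=27517052599, p(147)=30388671978, p(148)=33549419497, p(149)=37027355200, p(150)=40853235313, p(151)=45060624582, p(152)=49686288421, p(153)=54770336324, p(154)=60356673280, p(155)=66493182097, p(156)=73232243759, p(157)=80630964769.
Final step: p(158) = p(157) + p(156) - p(153) - p(151) + p(146) + p(143) - p(136) - p(132) + p(123) + p(118) - p(107) - p(101) + p(88) + p(81) - p(66) - p(58) + p(41) + p(32) - p(13) - p(3)
= 80630964769 + 73232243759 - 54770336324 - 45060624582 + 27517052599 + 20390982757 - 10015581680 - 6620830889 + 2552338241 + 1482074143 - 431149389 - 214481126 + 44108109 + 18004327 - 2323520 - 715220 + 44583 + 8349 - 101 - 3
= 88751778802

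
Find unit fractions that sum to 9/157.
1/18 + 1/566 + 1/399879

Greedy algorithm:
9/157: ceiling(157/9) = 18, use 1/18
5/2826: ceiling(2826/5) = 566, use 1/566
1/399879: ceiling(399879/1) = 399879, use 1/399879
Result: 9/157 = 1/18 + 1/566 + 1/399879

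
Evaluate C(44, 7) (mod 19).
0

Using Lucas' theorem:
Write n=44 and k=7 in base 19:
n in base 19: [2, 6]
k in base 19: [0, 7]
C(44,7) mod 19 = ∏ C(n_i, k_i) mod 19
Digit binomials (mod 19): C(2,0) = 1; C(6,7) = 0 (k_i > n_i)
Product: 1 × 0 = 0 ≡ 0 (mod 19)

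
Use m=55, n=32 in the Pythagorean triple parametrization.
(2001, 3520, 4049)

Euclid's formula: a = m² - n², b = 2mn, c = m² + n²
m = 55, n = 32
a = 55² - 32² = 3025 - 1024 = 2001
b = 2 × 55 × 32 = 3520
c = 55² + 32² = 3025 + 1024 = 4049
Verification: 2001² + 3520² = 4004001 + 12390400 = 16394401 = 4049² ✓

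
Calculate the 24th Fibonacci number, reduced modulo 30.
18

Matrix identity: Q^n = [[F_(n+1), F_n], [F_n, F_(n-1)]] with Q = [[1,1],[1,0]].
n = 24 = 11000₂. Square-and-multiply, entries mod 30:
Q^1 = [[1,1],[1,0]]
Q^3 = (Q^1)²·Q = [[3,2],[2,1]]
Q^6 = (Q^3)² = [[13,8],[8,5]]
Q^12 = (Q^6)² = [[23,24],[24,29]]
Q^24 = (Q^12)² = [[25,18],[18,7]]
F_24 mod 30 = Q^24[0][1] = 18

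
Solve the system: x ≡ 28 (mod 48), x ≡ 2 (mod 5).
172

Using Chinese Remainder Theorem:
M = 48 × 5 = 240
M1 = 5, M2 = 48
y1 = 5^(-1) mod 48 = 29
y2 = 48^(-1) mod 5 = 2
x = (28×5×29 + 2×48×2) mod 240 = 172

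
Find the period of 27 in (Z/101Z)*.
100

101 is prime, so ord(27) divides φ(101) = 100.
Divisors of 100: 1, 2, 4, 5, 10, 20, 25, 50, 100.
Repeated squaring: 27^1 ≡ 27, 27^2 ≡ 22, 27^4 ≡ 80, 27^8 ≡ 37, 27^16 ≡ 56, 27^32 ≡ 5, 27^64 ≡ 25 (mod 101).
Test 27^d mod 101 for each divisor d in increasing order:
27^1 ≡ 27
27^2 ≡ 22
27^4 ≡ 80
27^5 = 27^4·27^1 ≡ 39
27^10 = 27^8·27^2 ≡ 6
27^20 = 27^16·27^4 ≡ 36
27^25 = 27^16·27^8·27^1 ≡ 91
27^50 = 27^32·27^16·27^2 ≡ 100
27^100 = 27^64·27^32·27^4 ≡ 1  ← first divisor giving 1
The order is 100.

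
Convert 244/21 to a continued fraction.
[11; 1, 1, 1, 1, 1, 2]

Euclidean algorithm steps:
244 = 11 × 21 + 13
21 = 1 × 13 + 8
13 = 1 × 8 + 5
8 = 1 × 5 + 3
5 = 1 × 3 + 2
3 = 1 × 2 + 1
2 = 2 × 1 + 0
Continued fraction: [11; 1, 1, 1, 1, 1, 2]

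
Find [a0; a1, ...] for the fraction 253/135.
[1; 1, 6, 1, 16]

Euclidean algorithm steps:
253 = 1 × 135 + 118
135 = 1 × 118 + 17
118 = 6 × 17 + 16
17 = 1 × 16 + 1
16 = 16 × 1 + 0
Continued fraction: [1; 1, 6, 1, 16]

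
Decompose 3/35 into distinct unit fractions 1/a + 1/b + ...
1/12 + 1/420

Greedy algorithm:
3/35: ceiling(35/3) = 12, use 1/12
1/420: ceiling(420/1) = 420, use 1/420
Result: 3/35 = 1/12 + 1/420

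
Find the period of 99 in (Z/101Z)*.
100

101 is prime, so ord(99) divides φ(101) = 100.
Divisors of 100: 1, 2, 4, 5, 10, 20, 25, 50, 100.
Repeated squaring: 99^1 ≡ 99, 99^2 ≡ 4, 99^4 ≡ 16, 99^8 ≡ 54, 99^16 ≡ 88, 99^32 ≡ 68, 99^64 ≡ 79 (mod 101).
Test 99^d mod 101 for each divisor d in increasing order:
99^1 ≡ 99
99^2 ≡ 4
99^4 ≡ 16
99^5 = 99^4·99^1 ≡ 69
99^10 = 99^8·99^2 ≡ 14
99^20 = 99^16·99^4 ≡ 95
99^25 = 99^16·99^8·99^1 ≡ 91
99^50 = 99^32·99^16·99^2 ≡ 100
99^100 = 99^64·99^32·99^4 ≡ 1  ← first divisor giving 1
The order is 100.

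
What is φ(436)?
216

436 = 2^2 × 109
φ(n) = n × ∏(1 - 1/p) for each prime p dividing n
φ(436) = 436 × (1 - 1/2) × (1 - 1/109) = 216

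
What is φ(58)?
28

58 = 2 × 29
φ(n) = n × ∏(1 - 1/p) for each prime p dividing n
φ(58) = 58 × (1 - 1/2) × (1 - 1/29) = 28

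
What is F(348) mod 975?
651

Matrix identity: Q^n = [[F_(n+1), F_n], [F_n, F_(n-1)]] with Q = [[1,1],[1,0]].
n = 348 = 101011100₂. Square-and-multiply, entries mod 975:
Q^1 = [[1,1],[1,0]]
Q^2 = (Q^1)² = [[2,1],[1,1]]
Q^5 = (Q^2)²·Q = [[8,5],[5,3]]
Q^10 = (Q^5)² = [[89,55],[55,34]]
Q^21 = (Q^10)²·Q = [[161,221],[221,915]]
Q^43 = (Q^21)²·Q = [[558,662],[662,871]]
Q^87 = (Q^43)²·Q = [[81,808],[808,248]]
Q^174 = (Q^87)² = [[325,632],[632,668]]
Q^348 = (Q^174)² = [[974,651],[651,323]]
F_348 mod 975 = Q^348[0][1] = 651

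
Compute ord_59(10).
58

59 is prime, so ord(10) divides φ(59) = 58.
Divisors of 58: 1, 2, 29, 58.
Repeated squaring: 10^1 ≡ 10, 10^2 ≡ 41, 10^4 ≡ 29, 10^8 ≡ 15, 10^16 ≡ 48, 10^32 ≡ 3 (mod 59).
Test 10^d mod 59 for each divisor d in increasing order:
10^1 ≡ 10
10^2 ≡ 41
10^29 = 10^16·10^8·10^4·10^1 ≡ 58
10^58 = 10^32·10^16·10^8·10^2 ≡ 1  ← first divisor giving 1
The order is 58.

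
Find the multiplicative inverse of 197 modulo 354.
239

gcd(197, 354) = 1, so the inverse exists.
Extended Euclidean algorithm on (354, 197):
354 = 1 × 197 + 157  ⟹  157 = (1)·354 + (-1)·197
197 = 1 × 157 + 40  ⟹  40 = (-1)·354 + (2)·197
157 = 3 × 40 + 37  ⟹  37 = (4)·354 + (-7)·197
40 = 1 × 37 + 3  ⟹  3 = (-5)·354 + (9)·197
37 = 12 × 3 + 1  ⟹  1 = (64)·354 + (-115)·197
So (-115)·197 ≡ 1 (mod 354), i.e. 197^(-1) ≡ -115 ≡ 239 (mod 354).
Check: 197 × 239 = 47083 ≡ 1 (mod 354)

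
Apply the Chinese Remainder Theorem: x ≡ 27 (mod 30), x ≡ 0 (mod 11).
297

Using Chinese Remainder Theorem:
M = 30 × 11 = 330
M1 = 11, M2 = 30
y1 = 11^(-1) mod 30 = 11
y2 = 30^(-1) mod 11 = 7
x = (27×11×11 + 0×30×7) mod 330 = 297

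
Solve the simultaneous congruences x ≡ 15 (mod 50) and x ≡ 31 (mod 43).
1665

Using Chinese Remainder Theorem:
M = 50 × 43 = 2150
M1 = 43, M2 = 50
y1 = 43^(-1) mod 50 = 7
y2 = 50^(-1) mod 43 = 37
x = (15×43×7 + 31×50×37) mod 2150 = 1665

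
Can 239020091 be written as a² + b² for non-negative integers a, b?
Not possible

Factorization: 239020091 = 89 × 139^3
By Fermat: n is sum of two squares iff every prime p ≡ 3 (mod 4) appears to even power.
Prime(s) ≡ 3 (mod 4) with odd exponent: [(139, 3)]
Therefore 239020091 cannot be expressed as a² + b².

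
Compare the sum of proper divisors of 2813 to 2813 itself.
deficient

Proper divisors of 2813: sum = 1 + 29 + 97 = 127
Since 127 < 2813, 2813 is deficient.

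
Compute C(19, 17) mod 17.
1

Using Lucas' theorem:
Write n=19 and k=17 in base 17:
n in base 17: [1, 2]
k in base 17: [1, 0]
C(19,17) mod 17 = ∏ C(n_i, k_i) mod 17
Digit binomials (mod 17): C(1,1) = 1; C(2,0) = 1
Product: 1 × 1 = 1 ≡ 1 (mod 17)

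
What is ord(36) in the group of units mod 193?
48

193 is prime, so ord(36) divides φ(193) = 192.
Divisors of 192: 1, 2, 3, 4, 6, 8, 12, 16, 24, 32, 48, 64, 96, 192.
Repeated squaring: 36^1 ≡ 36, 36^2 ≡ 138, 36^4 ≡ 130, 36^8 ≡ 109, 36^16 ≡ 108, 36^32 ≡ 84, 36^64 ≡ 108, 36^128 ≡ 84 (mod 193).
Test 36^d mod 193 for each divisor d in increasing order:
36^1 ≡ 36
36^2 ≡ 138
36^3 = 36^2·36^1 ≡ 143
36^4 ≡ 130
36^6 = 36^4·36^2 ≡ 184
36^8 ≡ 109
36^12 = 36^8·36^4 ≡ 81
36^16 ≡ 108
36^24 = 36^16·36^8 ≡ 192
36^32 ≡ 84
36^48 = 36^32·36^16 ≡ 1  ← first divisor giving 1
The order is 48.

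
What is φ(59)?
58

59 = 59
φ(n) = n × ∏(1 - 1/p) for each prime p dividing n
φ(59) = 59 × (1 - 1/59) = 58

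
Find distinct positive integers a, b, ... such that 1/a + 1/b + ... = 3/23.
1/8 + 1/184

Greedy algorithm:
3/23: ceiling(23/3) = 8, use 1/8
1/184: ceiling(184/1) = 184, use 1/184
Result: 3/23 = 1/8 + 1/184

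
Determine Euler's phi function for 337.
336

337 = 337
φ(n) = n × ∏(1 - 1/p) for each prime p dividing n
φ(337) = 337 × (1 - 1/337) = 336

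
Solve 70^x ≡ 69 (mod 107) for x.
76

Baby-step giant-step with step n = ⌈√107⌉ = 11.
Baby steps 70^j mod 107 (j:value) for j=0..10: 0:1, 1:70, 2:85, 3:65, 4:56, 5:68, 6:52, 7:2, 8:33, 9:63, 10:23.
Giant-step multiplier: 70^(-11) ≡ 70^(106-11) = 70^95 ≡ 43 (mod 107).
Giant steps γ_i = 69·43^i mod 107: γ_0=69, γ_1=78, γ_2=37, γ_3=93, γ_4=40, γ_5=8, γ_6=23 (in table at j=10).
x = i·n + j = 6·11 + 10 = 76.
Check: 70^76 ≡ 69 (mod 107).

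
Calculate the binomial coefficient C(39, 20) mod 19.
2

Using Lucas' theorem:
Write n=39 and k=20 in base 19:
n in base 19: [2, 1]
k in base 19: [1, 1]
C(39,20) mod 19 = ∏ C(n_i, k_i) mod 19
Digit binomials (mod 19): C(2,1) = 2; C(1,1) = 1
Product: 2 × 1 = 2 ≡ 2 (mod 19)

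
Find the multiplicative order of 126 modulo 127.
2

127 is prime, so ord(126) divides φ(127) = 126.
Divisors of 126: 1, 2, 3, 6, 7, 9, 14, 18, 21, 42, 63, 126.
Repeated squaring: 126^1 ≡ 126, 126^2 ≡ 1, 126^4 ≡ 1, 126^8 ≡ 1, 126^16 ≡ 1, 126^32 ≡ 1, 126^64 ≡ 1 (mod 127).
Test 126^d mod 127 for each divisor d in increasing order:
126^1 ≡ 126
126^2 ≡ 1  ← first divisor giving 1
The order is 2.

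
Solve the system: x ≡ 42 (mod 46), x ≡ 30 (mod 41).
686

Using Chinese Remainder Theorem:
M = 46 × 41 = 1886
M1 = 41, M2 = 46
y1 = 41^(-1) mod 46 = 9
y2 = 46^(-1) mod 41 = 33
x = (42×41×9 + 30×46×33) mod 1886 = 686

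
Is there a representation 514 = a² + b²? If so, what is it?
15² + 17² (a=15, b=17)

Factorization: 514 = 2 × 257
By Fermat: n is sum of two squares iff every prime p ≡ 3 (mod 4) appears to even power.
All primes ≡ 3 (mod 4) appear to even power.
Search a = 0, 1, 2, … for 514 - a² a perfect square: first hit at a = 15: 514 - 225 = 289 = 17².
514 = 15² + 17² = 225 + 289 ✓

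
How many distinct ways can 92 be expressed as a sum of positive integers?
72533807

p(n) counts ways to write n as a sum of positive integers (order ignored).
Euler's pentagonal recurrence: p(k) = p(k-1) + p(k-2) - p(k-5) - p(k-7) + p(k-12) + p(k-15) - ... (offsets j(3j∓1)/2, signs ++--, p(0)=1, p(<0)=0).
DP table for k = 0..91: p(0)=1, p(1)=1, p(2)=2, p(3)=3, p(4)=5, p(5)=7, p(6)=11, p(7)=15, p(8)=22, p(9)=30, p(10)=42, p(11)=56, p(12)=77, p(13)=101, p(14)=135, p(15)=176, p(16)=231, p(17)=297, p(18)=385, p(19)=490, p(20)=627, p(21)=792, p(22)=1002, p(23)=1255, p(24)=1575, p(25)=1958, p(26)=2436, p(27)=3010, p(28)=3718, p(29)=4565, p(30)=5604, p(31)=6842, p(32)=8349, p(33)=10143, p(34)=12310, p(35)=14883, p(36)=17977, p(37)=21637, p(38)=26015, p(39)=31185, p(40)=37338, p(41)=44583, p(42)=53174, p(43)=63261, p(44)=75175, p(45)=89134, p(46)=105558, p(47)=124754, p(48)=147273, p(49)=173525, p(50)=204226, p(51)=239943, p(52)=281589, p(53)=329931, p(54)=386155, p(55)=451276, p(56)=526823, p(57)=614154, p(58)=715220, p(59)=831820, p(60)=966467, p(61)=1121505, p(62)=1300156, p(63)=1505499, p(64)=1741630, p(65)=2012558, p(66)=2323520, p(67)=2679689, p(68)=3087735, p(69)=3554345, p(70)=4087968, p(71)=4697205, p(72)=5392783, p(73)=6185689, p(74)=7089500, p(75)=8118264, p(76)=9289091, p(77)=10619863, p(78)=12132164, p(79)=13848650, p(80)=15796476, p(81)=18004327, p(82)=20506255, p(83)=23338469, p(84)=26543660, p(85)=30167357, p(86)=34262962, p(87)=38887673, p(88)=44108109, p(89)=49995925, p(90)=56634173, p(91)=64112359.
Final step: p(92) = p(91) + p(90) - p(87) - p(85) + p(80) + p(77) - p(70) - p(66) + p(57) + p(52) - p(41) - p(35) + p(22) + p(15) - p(0)
= 64112359 + 56634173 - 38887673 - 30167357 + 15796476 + 10619863 - 4087968 - 2323520 + 614154 + 281589 - 44583 - 14883 + 1002 + 176 - 1
= 72533807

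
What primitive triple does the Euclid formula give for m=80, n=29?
(5559, 4640, 7241)

Euclid's formula: a = m² - n², b = 2mn, c = m² + n²
m = 80, n = 29
a = 80² - 29² = 6400 - 841 = 5559
b = 2 × 80 × 29 = 4640
c = 80² + 29² = 6400 + 841 = 7241
Verification: 5559² + 4640² = 30902481 + 21529600 = 52432081 = 7241² ✓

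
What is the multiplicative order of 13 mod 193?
64

193 is prime, so ord(13) divides φ(193) = 192.
Divisors of 192: 1, 2, 3, 4, 6, 8, 12, 16, 24, 32, 48, 64, 96, 192.
Repeated squaring: 13^1 ≡ 13, 13^2 ≡ 169, 13^4 ≡ 190, 13^8 ≡ 9, 13^16 ≡ 81, 13^32 ≡ 192, 13^64 ≡ 1, 13^128 ≡ 1 (mod 193).
Test 13^d mod 193 for each divisor d in increasing order:
13^1 ≡ 13
13^2 ≡ 169
13^3 = 13^2·13^1 ≡ 74
13^4 ≡ 190
13^6 = 13^4·13^2 ≡ 72
13^8 ≡ 9
13^12 = 13^8·13^4 ≡ 166
13^16 ≡ 81
13^24 = 13^16·13^8 ≡ 150
13^32 ≡ 192
13^48 = 13^32·13^16 ≡ 112
13^64 ≡ 1  ← first divisor giving 1
The order is 64.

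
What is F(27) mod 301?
166

Matrix identity: Q^n = [[F_(n+1), F_n], [F_n, F_(n-1)]] with Q = [[1,1],[1,0]].
n = 27 = 11011₂. Square-and-multiply, entries mod 301:
Q^1 = [[1,1],[1,0]]
Q^3 = (Q^1)²·Q = [[3,2],[2,1]]
Q^6 = (Q^3)² = [[13,8],[8,5]]
Q^13 = (Q^6)²·Q = [[76,233],[233,144]]
Q^27 = (Q^13)²·Q = [[256,166],[166,90]]
F_27 mod 301 = Q^27[0][1] = 166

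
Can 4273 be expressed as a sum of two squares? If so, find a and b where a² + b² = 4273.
32² + 57² (a=32, b=57)

Factorization: 4273 = 4273
By Fermat: n is sum of two squares iff every prime p ≡ 3 (mod 4) appears to even power.
All primes ≡ 3 (mod 4) appear to even power.
Search a = 0, 1, 2, … for 4273 - a² a perfect square: first hit at a = 32: 4273 - 1024 = 3249 = 57².
4273 = 32² + 57² = 1024 + 3249 ✓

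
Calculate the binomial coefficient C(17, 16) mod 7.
3

Using Lucas' theorem:
Write n=17 and k=16 in base 7:
n in base 7: [2, 3]
k in base 7: [2, 2]
C(17,16) mod 7 = ∏ C(n_i, k_i) mod 7
Digit binomials (mod 7): C(2,2) = 1; C(3,2) = 3
Product: 1 × 3 = 3 ≡ 3 (mod 7)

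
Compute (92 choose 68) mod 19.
11

Using Lucas' theorem:
Write n=92 and k=68 in base 19:
n in base 19: [4, 16]
k in base 19: [3, 11]
C(92,68) mod 19 = ∏ C(n_i, k_i) mod 19
Digit binomials (mod 19): C(4,3) = 4; C(16,11) = 4368 ≡ 17
Product: 4 × 17 = 68 ≡ 11 (mod 19)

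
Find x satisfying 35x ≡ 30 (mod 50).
x ≡ 8 (mod 10)

gcd(35, 50) = 5, which divides 30, so solutions exist.
Divide through by 5: 7x ≡ 6 (mod 10).
Find 7^(-1) mod 10 by the extended Euclidean algorithm:
10 = 1 × 7 + 3  ⟹  3 = (1)·10 + (-1)·7
7 = 2 × 3 + 1  ⟹  1 = (-2)·10 + (3)·7
So (3)·7 ≡ 1 (mod 10), i.e. 7^(-1) ≡ 3 (mod 10).
x ≡ 3 × 6 = 18 ≡ 8 (mod 10).
Check: 35 × 8 = 280 ≡ 30 (mod 50).
x ≡ 8 (mod 10), giving 5 solutions mod 50.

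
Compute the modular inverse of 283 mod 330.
7

gcd(283, 330) = 1, so the inverse exists.
Extended Euclidean algorithm on (330, 283):
330 = 1 × 283 + 47  ⟹  47 = (1)·330 + (-1)·283
283 = 6 × 47 + 1  ⟹  1 = (-6)·330 + (7)·283
So (7)·283 ≡ 1 (mod 330), i.e. 283^(-1) ≡ 7 (mod 330).
Check: 283 × 7 = 1981 ≡ 1 (mod 330)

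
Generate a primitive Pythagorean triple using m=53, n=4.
(2793, 424, 2825)

Euclid's formula: a = m² - n², b = 2mn, c = m² + n²
m = 53, n = 4
a = 53² - 4² = 2809 - 16 = 2793
b = 2 × 53 × 4 = 424
c = 53² + 4² = 2809 + 16 = 2825
Verification: 2793² + 424² = 7800849 + 179776 = 7980625 = 2825² ✓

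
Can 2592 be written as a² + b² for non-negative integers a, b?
36² + 36² (a=36, b=36)

Factorization: 2592 = 2^5 × 3^4
By Fermat: n is sum of two squares iff every prime p ≡ 3 (mod 4) appears to even power.
All primes ≡ 3 (mod 4) appear to even power.
Search a = 0, 1, 2, … for 2592 - a² a perfect square: first hit at a = 36: 2592 - 1296 = 1296 = 36².
2592 = 36² + 36² = 1296 + 1296 ✓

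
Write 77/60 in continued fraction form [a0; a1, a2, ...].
[1; 3, 1, 1, 8]

Euclidean algorithm steps:
77 = 1 × 60 + 17
60 = 3 × 17 + 9
17 = 1 × 9 + 8
9 = 1 × 8 + 1
8 = 8 × 1 + 0
Continued fraction: [1; 3, 1, 1, 8]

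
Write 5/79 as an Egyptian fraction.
1/16 + 1/1264

Greedy algorithm:
5/79: ceiling(79/5) = 16, use 1/16
1/1264: ceiling(1264/1) = 1264, use 1/1264
Result: 5/79 = 1/16 + 1/1264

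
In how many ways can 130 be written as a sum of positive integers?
5371315400

p(n) counts ways to write n as a sum of positive integers (order ignored).
Euler's pentagonal recurrence: p(k) = p(k-1) + p(k-2) - p(k-5) - p(k-7) + p(k-12) + p(k-15) - ... (offsets j(3j∓1)/2, signs ++--, p(0)=1, p(<0)=0).
DP table for k = 0..129: p(0)=1, p(1)=1, p(2)=2, p(3)=3, p(4)=5, p(5)=7, p(6)=11, p(7)=15, p(8)=22, p(9)=30, p(10)=42, p(11)=56, p(12)=77, p(13)=101, p(14)=135, p(15)=176, p(16)=231, p(17)=297, p(18)=385, p(19)=490, p(20)=627, p(21)=792, p(22)=1002, p(23)=1255, p(24)=1575, p(25)=1958, p(26)=2436, p(27)=3010, p(28)=3718, p(29)=4565, p(30)=5604, p(31)=6842, p(32)=8349, p(33)=10143, p(34)=12310, p(35)=14883, p(36)=17977, p(37)=21637, p(38)=26015, p(39)=31185, p(40)=37338, p(41)=44583, p(42)=53174, p(43)=63261, p(44)=75175, p(45)=89134, p(46)=105558, p(47)=124754, p(48)=147273, p(49)=173525, p(50)=204226, p(51)=239943, p(52)=281589, p(53)=329931, p(54)=386155, p(55)=451276, p(56)=526823, p(57)=614154, p(58)=715220, p(59)=831820, p(60)=966467, p(61)=1121505, p(62)=1300156, p(63)=1505499, p(64)=1741630, p(65)=2012558, p(66)=2323520, p(67)=2679689, p(68)=3087735, p(69)=3554345, p(70)=4087968, p(71)=4697205, p(72)=5392783, p(73)=6185689, p(74)=7089500, p(75)=8118264, p(76)=9289091, p(77)=10619863, p(78)=12132164, p(79)=13848650, p(80)=15796476, p(81)=18004327, p(82)=20506255, p(83)=23338469, p(84)=26543660, p(85)=30167357, p(86)=34262962, p(87)=38887673, p(88)=44108109, p(89)=49995925, p(90)=56634173, p(91)=64112359, p(92)=72533807, p(93)=82010177, p(94)=92669720, p(95)=104651419, p(96)=118114304, p(97)=133230930, p(98)=150198136, p(99)=169229875, p(100)=190569292, p(101)=214481126, p(102)=241265379, p(103)=271248950, p(104)=304801365, p(105)=342325709, p(106)=384276336, p(107)=431149389, p(108)=483502844, p(109)=541946240, p(110)=607163746, p(111)=679903203, p(112)=761002156, p(113)=851376628, p(114)=952050665, p(115)=1064144451, p(116)=1188908248, p(117)=1327710076, p(118)=1482074143, p(119)=1653668665, p(120)=1844349560, p(121)=2056148051, p(122)=2291320912, p(123)=2552338241, p(124)=2841940500, p(125)=3163127352, p(126)=3519222692, p(127)=3913864295, p(128)=4351078600, p(129)=4835271870.
Final step: p(130) = p(129) + p(128) - p(125) - p(123) + p(118) + p(115) - p(108) - p(104) + p(95) + p(90) - p(79) - p(73) + p(60) + p(53) - p(38) - p(30) + p(13) + p(4)
= 4835271870 + 4351078600 - 3163127352 - 2552338241 + 1482074143 + 1064144451 - 483502844 - 304801365 + 104651419 + 56634173 - 13848650 - 6185689 + 966467 + 329931 - 26015 - 5604 + 101 + 5
= 5371315400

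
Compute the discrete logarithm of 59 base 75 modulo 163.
27

Baby-step giant-step with step n = ⌈√163⌉ = 13.
Baby steps 75^j mod 163 (j:value) for j=0..12: 0:1, 1:75, 2:83, 3:31, 4:43, 5:128, 6:146, 7:29, 8:56, 9:125, 10:84, 11:106, 12:126.
Giant-step multiplier: 75^(-13) ≡ 75^(162-13) = 75^149 ≡ 122 (mod 163).
Giant steps γ_i = 59·122^i mod 163: γ_0=59, γ_1=26, γ_2=75 (in table at j=1).
x = i·n + j = 2·13 + 1 = 27.
Check: 75^27 ≡ 59 (mod 163).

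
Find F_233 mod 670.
63

Matrix identity: Q^n = [[F_(n+1), F_n], [F_n, F_(n-1)]] with Q = [[1,1],[1,0]].
n = 233 = 11101001₂. Square-and-multiply, entries mod 670:
Q^1 = [[1,1],[1,0]]
Q^3 = (Q^1)²·Q = [[3,2],[2,1]]
Q^7 = (Q^3)²·Q = [[21,13],[13,8]]
Q^14 = (Q^7)² = [[610,377],[377,233]]
Q^29 = (Q^14)²·Q = [[570,339],[339,231]]
Q^58 = (Q^29)² = [[301,189],[189,112]]
Q^116 = (Q^58)² = [[362,337],[337,25]]
Q^233 = (Q^116)²·Q = [[502,63],[63,439]]
F_233 mod 670 = Q^233[0][1] = 63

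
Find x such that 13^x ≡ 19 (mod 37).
13

Baby-step giant-step with step n = ⌈√37⌉ = 7.
Baby steps 13^j mod 37 (j:value) for j=0..6: 0:1, 1:13, 2:21, 3:14, 4:34, 5:35, 6:11.
Giant-step multiplier: 13^(-7) ≡ 13^(36-7) = 13^29 ≡ 22 (mod 37).
Giant steps γ_i = 19·22^i mod 37: γ_0=19, γ_1=11 (in table at j=6).
x = i·n + j = 1·7 + 6 = 13.
Check: 13^13 ≡ 19 (mod 37).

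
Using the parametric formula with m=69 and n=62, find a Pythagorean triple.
(917, 8556, 8605)

Euclid's formula: a = m² - n², b = 2mn, c = m² + n²
m = 69, n = 62
a = 69² - 62² = 4761 - 3844 = 917
b = 2 × 69 × 62 = 8556
c = 69² + 62² = 4761 + 3844 = 8605
Verification: 917² + 8556² = 840889 + 73205136 = 74046025 = 8605² ✓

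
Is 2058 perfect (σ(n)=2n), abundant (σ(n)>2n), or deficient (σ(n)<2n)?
abundant

Proper divisors of 2058: sum = 1 + 2 + 3 + 6 + 7 + 14 + 21 + 42 + 49 + 98 + 147 + 294 + 343 + 686 + 1029 = 2742
Since 2742 > 2058, 2058 is abundant.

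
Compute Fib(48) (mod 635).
396

Matrix identity: Q^n = [[F_(n+1), F_n], [F_n, F_(n-1)]] with Q = [[1,1],[1,0]].
n = 48 = 110000₂. Square-and-multiply, entries mod 635:
Q^1 = [[1,1],[1,0]]
Q^3 = (Q^1)²·Q = [[3,2],[2,1]]
Q^6 = (Q^3)² = [[13,8],[8,5]]
Q^12 = (Q^6)² = [[233,144],[144,89]]
Q^24 = (Q^12)² = [[95,13],[13,82]]
Q^48 = (Q^24)² = [[304,396],[396,543]]
F_48 mod 635 = Q^48[0][1] = 396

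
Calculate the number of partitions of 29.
4565

p(n) counts ways to write n as a sum of positive integers (order ignored).
Euler's pentagonal recurrence: p(k) = p(k-1) + p(k-2) - p(k-5) - p(k-7) + p(k-12) + p(k-15) - ... (offsets j(3j∓1)/2, signs ++--, p(0)=1, p(<0)=0).
DP table for k = 0..28: p(0)=1, p(1)=1, p(2)=2, p(3)=3, p(4)=5, p(5)=7, p(6)=11, p(7)=15, p(8)=22, p(9)=30, p(10)=42, p(11)=56, p(12)=77, p(13)=101, p(14)=135, p(15)=176, p(16)=231, p(17)=297, p(18)=385, p(19)=490, p(20)=627, p(21)=792, p(22)=1002, p(23)=1255, p(24)=1575, p(25)=1958, p(26)=2436, p(27)=3010, p(28)=3718.
Final step: p(29) = p(28) + p(27) - p(24) - p(22) + p(17) + p(14) - p(7) - p(3)
= 3718 + 3010 - 1575 - 1002 + 297 + 135 - 15 - 3
= 4565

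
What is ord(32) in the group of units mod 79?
39

79 is prime, so ord(32) divides φ(79) = 78.
Divisors of 78: 1, 2, 3, 6, 13, 26, 39, 78.
Repeated squaring: 32^1 ≡ 32, 32^2 ≡ 76, 32^4 ≡ 9, 32^8 ≡ 2, 32^16 ≡ 4, 32^32 ≡ 16, 32^64 ≡ 19 (mod 79).
Test 32^d mod 79 for each divisor d in increasing order:
32^1 ≡ 32
32^2 ≡ 76
32^3 = 32^2·32^1 ≡ 62
32^6 = 32^4·32^2 ≡ 52
32^13 = 32^8·32^4·32^1 ≡ 23
32^26 = 32^16·32^8·32^2 ≡ 55
32^39 = 32^32·32^4·32^2·32^1 ≡ 1  ← first divisor giving 1
The order is 39.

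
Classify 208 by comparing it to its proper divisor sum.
abundant

Proper divisors of 208: sum = 1 + 2 + 4 + 8 + 13 + 16 + 26 + 52 + 104 = 226
Since 226 > 208, 208 is abundant.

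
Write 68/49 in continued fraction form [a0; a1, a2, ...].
[1; 2, 1, 1, 2, 1, 2]

Euclidean algorithm steps:
68 = 1 × 49 + 19
49 = 2 × 19 + 11
19 = 1 × 11 + 8
11 = 1 × 8 + 3
8 = 2 × 3 + 2
3 = 1 × 2 + 1
2 = 2 × 1 + 0
Continued fraction: [1; 2, 1, 1, 2, 1, 2]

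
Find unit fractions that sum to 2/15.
1/8 + 1/120

Greedy algorithm:
2/15: ceiling(15/2) = 8, use 1/8
1/120: ceiling(120/1) = 120, use 1/120
Result: 2/15 = 1/8 + 1/120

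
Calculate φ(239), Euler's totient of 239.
238

239 = 239
φ(n) = n × ∏(1 - 1/p) for each prime p dividing n
φ(239) = 239 × (1 - 1/239) = 238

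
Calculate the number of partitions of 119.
1653668665

p(n) counts ways to write n as a sum of positive integers (order ignored).
Euler's pentagonal recurrence: p(k) = p(k-1) + p(k-2) - p(k-5) - p(k-7) + p(k-12) + p(k-15) - ... (offsets j(3j∓1)/2, signs ++--, p(0)=1, p(<0)=0).
DP table for k = 0..118: p(0)=1, p(1)=1, p(2)=2, p(3)=3, p(4)=5, p(5)=7, p(6)=11, p(7)=15, p(8)=22, p(9)=30, p(10)=42, p(11)=56, p(12)=77, p(13)=101, p(14)=135, p(15)=176, p(16)=231, p(17)=297, p(18)=385, p(19)=490, p(20)=627, p(21)=792, p(22)=1002, p(23)=1255, p(24)=1575, p(25)=1958, p(26)=2436, p(27)=3010, p(28)=3718, p(29)=4565, p(30)=5604, p(31)=6842, p(32)=8349, p(33)=10143, p(34)=12310, p(35)=14883, p(36)=17977, p(37)=21637, p(38)=26015, p(39)=31185, p(40)=37338, p(41)=44583, p(42)=53174, p(43)=63261, p(44)=75175, p(45)=89134, p(46)=105558, p(47)=124754, p(48)=147273, p(49)=173525, p(50)=204226, p(51)=239943, p(52)=281589, p(53)=329931, p(54)=386155, p(55)=451276, p(56)=526823, p(57)=614154, p(58)=715220, p(59)=831820, p(60)=966467, p(61)=1121505, p(62)=1300156, p(63)=1505499, p(64)=1741630, p(65)=2012558, p(66)=2323520, p(67)=2679689, p(68)=3087735, p(69)=3554345, p(70)=4087968, p(71)=4697205, p(72)=5392783, p(73)=6185689, p(74)=7089500, p(75)=8118264, p(76)=9289091, p(77)=10619863, p(78)=12132164, p(79)=13848650, p(80)=15796476, p(81)=18004327, p(82)=20506255, p(83)=23338469, p(84)=26543660, p(85)=30167357, p(86)=34262962, p(87)=38887673, p(88)=44108109, p(89)=49995925, p(90)=56634173, p(91)=64112359, p(92)=72533807, p(93)=82010177, p(94)=92669720, p(95)=104651419, p(96)=118114304, p(97)=133230930, p(98)=150198136, p(99)=169229875, p(100)=190569292, p(101)=214481126, p(102)=241265379, p(103)=271248950, p(104)=304801365, p(105)=342325709, p(106)=384276336, p(107)=431149389, p(108)=483502844, p(109)=541946240, p(110)=607163746, p(111)=679903203, p(112)=761002156, p(113)=851376628, p(114)=952050665, p(115)=1064144451, p(116)=1188908248, p(117)=1327710076, p(118)=1482074143.
Final step: p(119) = p(118) + p(117) - p(114) - p(112) + p(107) + p(104) - p(97) - p(93) + p(84) + p(79) - p(68) - p(62) + p(49) + p(42) - p(27) - p(19) + p(2)
= 1482074143 + 1327710076 - 952050665 - 761002156 + 431149389 + 304801365 - 133230930 - 82010177 + 26543660 + 13848650 - 3087735 - 1300156 + 173525 + 53174 - 3010 - 490 + 2
= 1653668665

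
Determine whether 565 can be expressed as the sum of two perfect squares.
6² + 23² (a=6, b=23)

Factorization: 565 = 5 × 113
By Fermat: n is sum of two squares iff every prime p ≡ 3 (mod 4) appears to even power.
All primes ≡ 3 (mod 4) appear to even power.
Search a = 0, 1, 2, … for 565 - a² a perfect square: first hit at a = 6: 565 - 36 = 529 = 23².
565 = 6² + 23² = 36 + 529 ✓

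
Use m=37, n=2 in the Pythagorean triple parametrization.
(1365, 148, 1373)

Euclid's formula: a = m² - n², b = 2mn, c = m² + n²
m = 37, n = 2
a = 37² - 2² = 1369 - 4 = 1365
b = 2 × 37 × 2 = 148
c = 37² + 2² = 1369 + 4 = 1373
Verification: 1365² + 148² = 1863225 + 21904 = 1885129 = 1373² ✓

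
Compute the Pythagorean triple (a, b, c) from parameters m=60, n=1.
(3599, 120, 3601)

Euclid's formula: a = m² - n², b = 2mn, c = m² + n²
m = 60, n = 1
a = 60² - 1² = 3600 - 1 = 3599
b = 2 × 60 × 1 = 120
c = 60² + 1² = 3600 + 1 = 3601
Verification: 3599² + 120² = 12952801 + 14400 = 12967201 = 3601² ✓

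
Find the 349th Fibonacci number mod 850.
599

Matrix identity: Q^n = [[F_(n+1), F_n], [F_n, F_(n-1)]] with Q = [[1,1],[1,0]].
n = 349 = 101011101₂. Square-and-multiply, entries mod 850:
Q^1 = [[1,1],[1,0]]
Q^2 = (Q^1)² = [[2,1],[1,1]]
Q^5 = (Q^2)²·Q = [[8,5],[5,3]]
Q^10 = (Q^5)² = [[89,55],[55,34]]
Q^21 = (Q^10)²·Q = [[711,746],[746,815]]
Q^43 = (Q^21)²·Q = [[633,387],[387,246]]
Q^87 = (Q^43)²·Q = [[681,508],[508,173]]
Q^174 = (Q^87)² = [[175,332],[332,693]]
Q^349 = (Q^174)²·Q = [[625,599],[599,26]]
F_349 mod 850 = Q^349[0][1] = 599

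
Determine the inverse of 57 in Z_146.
41

gcd(57, 146) = 1, so the inverse exists.
Extended Euclidean algorithm on (146, 57):
146 = 2 × 57 + 32  ⟹  32 = (1)·146 + (-2)·57
57 = 1 × 32 + 25  ⟹  25 = (-1)·146 + (3)·57
32 = 1 × 25 + 7  ⟹  7 = (2)·146 + (-5)·57
25 = 3 × 7 + 4  ⟹  4 = (-7)·146 + (18)·57
7 = 1 × 4 + 3  ⟹  3 = (9)·146 + (-23)·57
4 = 1 × 3 + 1  ⟹  1 = (-16)·146 + (41)·57
So (41)·57 ≡ 1 (mod 146), i.e. 57^(-1) ≡ 41 (mod 146).
Check: 57 × 41 = 2337 ≡ 1 (mod 146)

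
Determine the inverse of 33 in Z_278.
59

gcd(33, 278) = 1, so the inverse exists.
Extended Euclidean algorithm on (278, 33):
278 = 8 × 33 + 14  ⟹  14 = (1)·278 + (-8)·33
33 = 2 × 14 + 5  ⟹  5 = (-2)·278 + (17)·33
14 = 2 × 5 + 4  ⟹  4 = (5)·278 + (-42)·33
5 = 1 × 4 + 1  ⟹  1 = (-7)·278 + (59)·33
So (59)·33 ≡ 1 (mod 278), i.e. 33^(-1) ≡ 59 (mod 278).
Check: 33 × 59 = 1947 ≡ 1 (mod 278)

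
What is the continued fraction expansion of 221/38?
[5; 1, 4, 2, 3]

Euclidean algorithm steps:
221 = 5 × 38 + 31
38 = 1 × 31 + 7
31 = 4 × 7 + 3
7 = 2 × 3 + 1
3 = 3 × 1 + 0
Continued fraction: [5; 1, 4, 2, 3]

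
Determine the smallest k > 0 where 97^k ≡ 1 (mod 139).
6

139 is prime, so ord(97) divides φ(139) = 138.
Divisors of 138: 1, 2, 3, 6, 23, 46, 69, 138.
Repeated squaring: 97^1 ≡ 97, 97^2 ≡ 96, 97^4 ≡ 42, 97^8 ≡ 96, 97^16 ≡ 42, 97^32 ≡ 96, 97^64 ≡ 42, 97^128 ≡ 96 (mod 139).
Test 97^d mod 139 for each divisor d in increasing order:
97^1 ≡ 97
97^2 ≡ 96
97^3 = 97^2·97^1 ≡ 138
97^6 = 97^4·97^2 ≡ 1  ← first divisor giving 1
The order is 6.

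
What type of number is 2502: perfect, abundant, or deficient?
abundant

Proper divisors of 2502: sum = 1 + 2 + 3 + 6 + 9 + 18 + 139 + 278 + 417 + 834 + 1251 = 2958
Since 2958 > 2502, 2502 is abundant.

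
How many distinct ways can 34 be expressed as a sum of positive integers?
12310

p(n) counts ways to write n as a sum of positive integers (order ignored).
Euler's pentagonal recurrence: p(k) = p(k-1) + p(k-2) - p(k-5) - p(k-7) + p(k-12) + p(k-15) - ... (offsets j(3j∓1)/2, signs ++--, p(0)=1, p(<0)=0).
DP table for k = 0..33: p(0)=1, p(1)=1, p(2)=2, p(3)=3, p(4)=5, p(5)=7, p(6)=11, p(7)=15, p(8)=22, p(9)=30, p(10)=42, p(11)=56, p(12)=77, p(13)=101, p(14)=135, p(15)=176, p(16)=231, p(17)=297, p(18)=385, p(19)=490, p(20)=627, p(21)=792, p(22)=1002, p(23)=1255, p(24)=1575, p(25)=1958, p(26)=2436, p(27)=3010, p(28)=3718, p(29)=4565, p(30)=5604, p(31)=6842, p(32)=8349, p(33)=10143.
Final step: p(34) = p(33) + p(32) - p(29) - p(27) + p(22) + p(19) - p(12) - p(8)
= 10143 + 8349 - 4565 - 3010 + 1002 + 490 - 77 - 22
= 12310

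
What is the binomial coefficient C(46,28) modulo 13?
11

Using Lucas' theorem:
Write n=46 and k=28 in base 13:
n in base 13: [3, 7]
k in base 13: [2, 2]
C(46,28) mod 13 = ∏ C(n_i, k_i) mod 13
Digit binomials (mod 13): C(3,2) = 3; C(7,2) = 21 ≡ 8
Product: 3 × 8 = 24 ≡ 11 (mod 13)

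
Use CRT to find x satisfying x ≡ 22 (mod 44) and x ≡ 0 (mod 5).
110

Using Chinese Remainder Theorem:
M = 44 × 5 = 220
M1 = 5, M2 = 44
y1 = 5^(-1) mod 44 = 9
y2 = 44^(-1) mod 5 = 4
x = (22×5×9 + 0×44×4) mod 220 = 110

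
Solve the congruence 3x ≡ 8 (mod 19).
x ≡ 9 (mod 19)

gcd(3, 19) = 1, which divides 8, so solutions exist.
Find 3^(-1) mod 19 by the extended Euclidean algorithm:
19 = 6 × 3 + 1  ⟹  1 = (1)·19 + (-6)·3
So (-6)·3 ≡ 1 (mod 19), i.e. 3^(-1) ≡ -6 ≡ 13 (mod 19).
x ≡ 13 × 8 = 104 ≡ 9 (mod 19).
Check: 3 × 9 = 27 ≡ 8 (mod 19).
Unique solution: x ≡ 9 (mod 19)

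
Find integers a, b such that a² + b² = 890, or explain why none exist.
7² + 29² (a=7, b=29)

Factorization: 890 = 2 × 5 × 89
By Fermat: n is sum of two squares iff every prime p ≡ 3 (mod 4) appears to even power.
All primes ≡ 3 (mod 4) appear to even power.
Search a = 0, 1, 2, … for 890 - a² a perfect square: first hit at a = 7: 890 - 49 = 841 = 29².
890 = 7² + 29² = 49 + 841 ✓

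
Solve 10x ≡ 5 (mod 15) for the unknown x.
x ≡ 2 (mod 3)

gcd(10, 15) = 5, which divides 5, so solutions exist.
Divide through by 5: 2x ≡ 1 (mod 3).
Find 2^(-1) mod 3 by the extended Euclidean algorithm:
3 = 1 × 2 + 1  ⟹  1 = (1)·3 + (-1)·2
So (-1)·2 ≡ 1 (mod 3), i.e. 2^(-1) ≡ -1 ≡ 2 (mod 3).
x ≡ 2 × 1 = 2 ≡ 2 (mod 3).
Check: 10 × 2 = 20 ≡ 5 (mod 15).
x ≡ 2 (mod 3), giving 5 solutions mod 15.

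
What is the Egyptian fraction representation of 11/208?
1/19 + 1/3952

Greedy algorithm:
11/208: ceiling(208/11) = 19, use 1/19
1/3952: ceiling(3952/1) = 3952, use 1/3952
Result: 11/208 = 1/19 + 1/3952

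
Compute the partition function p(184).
980462880430

p(n) counts ways to write n as a sum of positive integers (order ignored).
Euler's pentagonal recurrence: p(k) = p(k-1) + p(k-2) - p(k-5) - p(k-7) + p(k-12) + p(k-15) - ... (offsets j(3j∓1)/2, signs ++--, p(0)=1, p(<0)=0).
DP table for k = 0..183: p(0)=1, p(1)=1, p(2)=2, p(3)=3, p(4)=5, p(5)=7, p(6)=11, p(7)=15, p(8)=22, p(9)=30, p(10)=42, p(11)=56, p(12)=77, p(13)=101, p(14)=135, p(15)=176, p(16)=231, p(17)=297, p(18)=385, p(19)=490, p(20)=627, p(21)=792, p(22)=1002, p(23)=1255, p(24)=1575, p(25)=1958, p(26)=2436, p(27)=3010, p(28)=3718, p(29)=4565, p(30)=5604, p(31)=6842, p(32)=8349, p(33)=10143, p(34)=12310, p(35)=14883, p(36)=17977, p(37)=21637, p(38)=26015, p(39)=31185, p(40)=37338, p(41)=44583, p(42)=53174, p(43)=63261, p(44)=75175, p(45)=89134, p(46)=105558, p(47)=124754, p(48)=147273, p(49)=173525, p(50)=204226, p(51)=239943, p(52)=281589, p(53)=329931, p(54)=386155, p(55)=451276, p(56)=526823, p(57)=614154, p(58)=715220, p(59)=831820, p(60)=966467, p(61)=1121505, p(62)=1300156, p(63)=1505499, p(64)=1741630, p(65)=2012558, p(66)=2323520, p(67)=2679689, p(68)=3087735, p(69)=3554345, p(70)=4087968, p(71)=4697205, p(72)=5392783, p(73)=6185689, p(74)=7089500, p(75)=8118264, p(76)=9289091, p(77)=10619863, p(78)=12132164, p(79)=13848650, p(80)=15796476, p(81)=18004327, p(82)=20506255, p(83)=23338469, p(84)=26543660, p(85)=30167357, p(86)=34262962, p(87)=38887673, p(88)=44108109, p(89)=49995925, p(90)=56634173, p(91)=64112359, p(92)=72533807, p(93)=82010177, p(94)=92669720, p(95)=104651419, p(96)=118114304, p(97)=133230930, p(98)=150198136, p(99)=169229875, p(100)=190569292, p(101)=214481126, p(102)=241265379, p(103)=271248950, p(104)=304801365, p(105)=342325709, p(106)=384276336, p(107)=431149389, p(108)=483502844, p(109)=541946240, p(110)=607163746, p(111)=679903203, p(112)=761002156, p(113)=851376628, p(114)=952050665, p(115)=1064144451, p(116)=1188908248, p(117)=1327710076, p(118)=1482074143, p(119)=1653668665, p(120)=1844349560, p(121)=2056148051, p(122)=2291320912, p(123)=2552338241, p(124)=2841940500, p(125)=3163127352, p(126)=3519222692, p(127)=3913864295, p(128)=4351078600, p(129)=4835271870, p(130)=5371315400, p(131)=5964539504, p(132)=6620830889, p(133)=7346629512, p(134)=8149040695, p(135)=9035836076, p(136)=10015581680, p(137)=11097645016, p(138)=12292341831, p(139)=13610949895, p(140)=15065878135, p(141)=16670689208, p(142)=18440293320, p(143)=20390982757, p(144)=22540654445, p(145)=24908858009, p(146)=27517052599, p(147)=30388671978, p(148)=33549419497, p(149)=37027355200, p(150)=40853235313, p(151)=45060624582, p(152)=49686288421, p(153)=54770336324, p(154)=60356673280, p(155)=66493182097, p(156)=73232243759, p(157)=80630964769, p(158)=88751778802, p(159)=97662728555, p(160)=107438159466, p(161)=118159068427, p(162)=129913904637, p(163)=142798995930, p(164)=156919475295, p(165)=172389800255, p(166)=189334822579, p(167)=207890420102, p(168)=228204732751, p(169)=250438925115, p(170)=274768617130, p(171)=301384802048, p(172)=330495499613, p(173)=362326859895, p(174)=397125074750, p(175)=435157697830, p(176)=476715857290, p(177)=522115831195, p(178)=571701605655, p(179)=625846753120, p(180)=684957390936, p(181)=749474411781, p(182)=819876908323, p(183)=896684817527.
Final step: p(184) = p(183) + p(182) - p(179) - p(177) + p(172) + p(169) - p(162) - p(158) + p(149) + p(144) - p(133) - p(127) + p(114) + p(107) - p(92) - p(84) + p(67) + p(58) - p(39) - p(29) + p(8)
= 896684817527 + 819876908323 - 625846753120 - 522115831195 + 330495499613 + 250438925115 - 129913904637 - 88751778802 + 37027355200 + 22540654445 - 7346629512 - 3913864295 + 952050665 + 431149389 - 72533807 - 26543660 + 2679689 + 715220 - 31185 - 4565 + 22
= 980462880430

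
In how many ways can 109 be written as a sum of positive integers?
541946240

p(n) counts ways to write n as a sum of positive integers (order ignored).
Euler's pentagonal recurrence: p(k) = p(k-1) + p(k-2) - p(k-5) - p(k-7) + p(k-12) + p(k-15) - ... (offsets j(3j∓1)/2, signs ++--, p(0)=1, p(<0)=0).
DP table for k = 0..108: p(0)=1, p(1)=1, p(2)=2, p(3)=3, p(4)=5, p(5)=7, p(6)=11, p(7)=15, p(8)=22, p(9)=30, p(10)=42, p(11)=56, p(12)=77, p(13)=101, p(14)=135, p(15)=176, p(16)=231, p(17)=297, p(18)=385, p(19)=490, p(20)=627, p(21)=792, p(22)=1002, p(23)=1255, p(24)=1575, p(25)=1958, p(26)=2436, p(27)=3010, p(28)=3718, p(29)=4565, p(30)=5604, p(31)=6842, p(32)=8349, p(33)=10143, p(34)=12310, p(35)=14883, p(36)=17977, p(37)=21637, p(38)=26015, p(39)=31185, p(40)=37338, p(41)=44583, p(42)=53174, p(43)=63261, p(44)=75175, p(45)=89134, p(46)=105558, p(47)=124754, p(48)=147273, p(49)=173525, p(50)=204226, p(51)=239943, p(52)=281589, p(53)=329931, p(54)=386155, p(55)=451276, p(56)=526823, p(57)=614154, p(58)=715220, p(59)=831820, p(60)=966467, p(61)=1121505, p(62)=1300156, p(63)=1505499, p(64)=1741630, p(65)=2012558, p(66)=2323520, p(67)=2679689, p(68)=3087735, p(69)=3554345, p(70)=4087968, p(71)=4697205, p(72)=5392783, p(73)=6185689, p(74)=7089500, p(75)=8118264, p(76)=9289091, p(77)=10619863, p(78)=12132164, p(79)=13848650, p(80)=15796476, p(81)=18004327, p(82)=20506255, p(83)=23338469, p(84)=26543660, p(85)=30167357, p(86)=34262962, p(87)=38887673, p(88)=44108109, p(89)=49995925, p(90)=56634173, p(91)=64112359, p(92)=72533807, p(93)=82010177, p(94)=92669720, p(95)=104651419, p(96)=118114304, p(97)=133230930, p(98)=150198136, p(99)=169229875, p(100)=190569292, p(101)=214481126, p(102)=241265379, p(103)=271248950, p(104)=304801365, p(105)=342325709, p(106)=384276336, p(107)=431149389, p(108)=483502844.
Final step: p(109) = p(108) + p(107) - p(104) - p(102) + p(97) + p(94) - p(87) - p(83) + p(74) + p(69) - p(58) - p(52) + p(39) + p(32) - p(17) - p(9)
= 483502844 + 431149389 - 304801365 - 241265379 + 133230930 + 92669720 - 38887673 - 23338469 + 7089500 + 3554345 - 715220 - 281589 + 31185 + 8349 - 297 - 30
= 541946240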